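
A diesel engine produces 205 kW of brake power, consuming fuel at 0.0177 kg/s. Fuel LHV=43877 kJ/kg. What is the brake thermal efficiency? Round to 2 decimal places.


eta_BTE = (BP / (mf * LHV)) * 100
Denominator = 0.0177 * 43877 = 776.6229 kW
eta_BTE = (205 / 776.6229) * 100 = 26.40%


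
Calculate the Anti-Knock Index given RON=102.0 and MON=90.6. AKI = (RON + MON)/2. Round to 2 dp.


AKI = (RON + MON) / 2
AKI = (102.0 + 90.6) / 2
AKI = 192.6 / 2 = 96.30


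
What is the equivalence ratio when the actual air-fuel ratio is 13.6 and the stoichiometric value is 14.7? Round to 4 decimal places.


phi = AFR_stoich / AFR_actual
phi = 14.7 / 13.6 = 1.0809


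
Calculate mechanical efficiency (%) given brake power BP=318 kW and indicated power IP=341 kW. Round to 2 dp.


eta_mech = (BP / IP) * 100
Ratio = 318 / 341 = 0.9326
eta_mech = 0.9326 * 100 = 93.26%


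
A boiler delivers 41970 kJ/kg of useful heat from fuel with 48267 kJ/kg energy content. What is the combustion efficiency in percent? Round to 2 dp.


Efficiency = (Q_useful / Q_fuel) * 100
Efficiency = (41970 / 48267) * 100
Efficiency = 0.8695 * 100 = 86.95%


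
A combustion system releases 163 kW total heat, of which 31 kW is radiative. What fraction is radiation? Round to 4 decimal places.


f_rad = Q_rad / Q_total
f_rad = 31 / 163 = 0.1902


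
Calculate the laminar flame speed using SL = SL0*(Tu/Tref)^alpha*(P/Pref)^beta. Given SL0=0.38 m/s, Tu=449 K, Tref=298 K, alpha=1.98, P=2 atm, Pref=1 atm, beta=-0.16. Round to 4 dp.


SL = SL0 * (Tu/Tref)^alpha * (P/Pref)^beta
T ratio = 449/298 = 1.50671141
(T ratio)^alpha = 1.50671141^1.98 = 2.251643
(P/Pref)^beta = 2^(-0.16) = 0.895025
SL = 0.38 * 2.251643 * 0.895025 = 0.7658 m/s


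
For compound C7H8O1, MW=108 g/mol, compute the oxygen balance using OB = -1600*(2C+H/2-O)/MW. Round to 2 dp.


OB = -1600 * (2C + H/2 - O) / MW
Inner = 2*7 + 8/2 - 1 = 17.00
OB = -1600 * 17.00 / 108 = -251.85%


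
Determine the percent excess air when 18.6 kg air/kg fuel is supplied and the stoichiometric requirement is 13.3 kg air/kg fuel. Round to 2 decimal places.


Excess air = actual - stoichiometric = 18.6 - 13.3 = 5.30 kg/kg fuel
Excess air % = (excess / stoich) * 100 = (5.30 / 13.3) * 100 = 39.85%


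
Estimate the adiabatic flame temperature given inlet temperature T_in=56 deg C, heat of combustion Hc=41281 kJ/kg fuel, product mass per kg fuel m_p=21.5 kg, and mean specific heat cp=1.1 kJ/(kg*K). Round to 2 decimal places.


T_ad = T_in + Hc / (m_p * cp)
Denominator = 21.5 * 1.1 = 23.6500
Temperature rise = 41281 / 23.6500 = 1745.50 K
T_ad = 56 + 1745.50 = 1801.50 deg C


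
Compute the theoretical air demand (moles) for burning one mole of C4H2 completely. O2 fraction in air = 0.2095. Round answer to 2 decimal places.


Balanced combustion: C4H2 + 4.5 O2 -> 4 CO2 + 1 H2O
O2 needed = C + H/4 = 4 + 2/4 = 4.50 moles
Air moles = O2 / 0.2095 = 4.50 / 0.2095 = 21.48 moles air


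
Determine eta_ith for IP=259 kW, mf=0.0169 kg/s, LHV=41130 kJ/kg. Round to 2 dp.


eta_ith = (IP / (mf * LHV)) * 100
Denominator = 0.0169 * 41130 = 695.0970 kW
eta_ith = (259 / 695.0970) * 100 = 37.26%


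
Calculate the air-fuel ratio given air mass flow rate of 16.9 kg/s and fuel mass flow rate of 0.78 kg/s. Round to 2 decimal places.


AFR = m_air / m_fuel
AFR = 16.9 / 0.78 = 21.67


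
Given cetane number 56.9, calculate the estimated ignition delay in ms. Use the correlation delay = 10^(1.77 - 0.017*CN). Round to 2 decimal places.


delay = 10^(1.77 - 0.017*CN)
Exponent = 1.77 - 0.017*56.9 = 0.8027
delay = 10^0.8027 = 6.35 ms


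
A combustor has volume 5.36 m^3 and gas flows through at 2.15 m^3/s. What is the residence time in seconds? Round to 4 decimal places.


tau = V / Q_flow
tau = 5.36 / 2.15 = 2.4930 s


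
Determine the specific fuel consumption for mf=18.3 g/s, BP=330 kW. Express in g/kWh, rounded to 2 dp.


SFC = (mf / BP) * 3600
Rate = 18.3 / 330 = 0.055455 g/(s*kW)
SFC = 0.055455 * 3600 = 199.64 g/kWh


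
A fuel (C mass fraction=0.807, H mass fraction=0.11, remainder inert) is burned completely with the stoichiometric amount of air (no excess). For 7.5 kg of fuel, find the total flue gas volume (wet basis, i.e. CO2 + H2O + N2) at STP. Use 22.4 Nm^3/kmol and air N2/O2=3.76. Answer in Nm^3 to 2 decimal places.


Per kg fuel: CO2 = (C/12 kmol)*22.4 = (0.807/12)*22.4 = 1.50640 Nm^3
Per kg fuel: H2O = (H/2 kmol)*22.4 = (0.11/2)*22.4 = 1.23200 Nm^3
O2 needed per kg fuel = C/12 + H/4 = 0.807/12 + 0.11/4 = 0.09475000 kmol
Per kg fuel: N2 = O2*3.76*22.4 = 0.09475000*3.76*22.4 = 7.98022 Nm^3
Total per kg = 1.50640 + 1.23200 + 7.98022 = 10.71862 Nm^3
Total = 10.71862 * 7.5 = 80.39 Nm^3


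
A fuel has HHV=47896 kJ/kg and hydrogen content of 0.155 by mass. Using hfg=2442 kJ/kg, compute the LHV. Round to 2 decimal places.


LHV = HHV - hfg * 9 * H
Water correction = 2442 * 9 * 0.155 = 3406.590 kJ/kg
LHV = 47896 - 3406.590 = 44489.41 kJ/kg


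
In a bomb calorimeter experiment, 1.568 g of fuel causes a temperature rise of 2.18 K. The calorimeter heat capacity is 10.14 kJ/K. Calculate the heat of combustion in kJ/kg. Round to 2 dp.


Hc = C_cal * delta_T / m_fuel
Q_released = 10.14 * 2.18 = 22.1052 kJ
m_fuel = 1.568 g = 1.568/1000 kg = 0.001568 kg
Hc = 22.1052 / 0.001568 = 14097.70 kJ/kg


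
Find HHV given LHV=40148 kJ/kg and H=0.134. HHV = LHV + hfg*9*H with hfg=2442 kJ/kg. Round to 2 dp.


HHV = LHV + hfg * 9 * H
Water addition = 2442 * 9 * 0.134 = 2945.052 kJ/kg
HHV = 40148 + 2945.052 = 43093.05 kJ/kg


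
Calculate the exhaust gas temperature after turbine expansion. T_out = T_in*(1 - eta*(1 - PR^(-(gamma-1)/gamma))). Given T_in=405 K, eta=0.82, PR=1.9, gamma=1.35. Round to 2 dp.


T_out = T_in * (1 - eta * (1 - PR^(-(gamma-1)/gamma)))
Exponent = -(1.35-1)/1.35 = -0.25925926
PR^exp = 1.9^(-0.25925926) = 0.84670193
Factor = 1 - 0.82*(1 - 0.84670193) = 0.87429558
T_out = 405 * 0.87429558 = 354.09 K


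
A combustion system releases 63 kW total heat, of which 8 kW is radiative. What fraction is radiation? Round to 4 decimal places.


f_rad = Q_rad / Q_total
f_rad = 8 / 63 = 0.1270


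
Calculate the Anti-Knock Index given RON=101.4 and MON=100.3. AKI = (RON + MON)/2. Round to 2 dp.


AKI = (RON + MON) / 2
AKI = (101.4 + 100.3) / 2
AKI = 201.7 / 2 = 100.85


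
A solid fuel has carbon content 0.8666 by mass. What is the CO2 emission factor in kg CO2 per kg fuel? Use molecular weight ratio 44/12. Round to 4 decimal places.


EF = C_frac * (M_CO2 / M_C)
EF = 0.8666 * (44/12)
EF = 0.8666 * 3.666667 = 3.1775 kg_CO2/kg_fuel


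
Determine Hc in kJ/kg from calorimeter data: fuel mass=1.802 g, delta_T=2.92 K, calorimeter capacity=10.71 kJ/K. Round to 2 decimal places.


Hc = C_cal * delta_T / m_fuel
Q_released = 10.71 * 2.92 = 31.2732 kJ
m_fuel = 1.802 g = 1.802/1000 kg = 0.001802 kg
Hc = 31.2732 / 0.001802 = 17354.72 kJ/kg


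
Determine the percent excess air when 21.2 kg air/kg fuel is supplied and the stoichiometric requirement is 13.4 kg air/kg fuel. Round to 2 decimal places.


Excess air = actual - stoichiometric = 21.2 - 13.4 = 7.80 kg/kg fuel
Excess air % = (excess / stoich) * 100 = (7.80 / 13.4) * 100 = 58.21%


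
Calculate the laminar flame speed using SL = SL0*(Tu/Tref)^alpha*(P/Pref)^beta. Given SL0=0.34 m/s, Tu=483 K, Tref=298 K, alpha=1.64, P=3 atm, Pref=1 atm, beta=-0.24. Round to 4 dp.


SL = SL0 * (Tu/Tref)^alpha * (P/Pref)^beta
T ratio = 483/298 = 1.62080537
(T ratio)^alpha = 1.62080537^1.64 = 2.207794
(P/Pref)^beta = 3^(-0.24) = 0.768229
SL = 0.34 * 2.207794 * 0.768229 = 0.5767 m/s


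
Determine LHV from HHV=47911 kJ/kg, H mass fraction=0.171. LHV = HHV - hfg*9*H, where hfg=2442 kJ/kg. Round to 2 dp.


LHV = HHV - hfg * 9 * H
Water correction = 2442 * 9 * 0.171 = 3758.238 kJ/kg
LHV = 47911 - 3758.238 = 44152.76 kJ/kg


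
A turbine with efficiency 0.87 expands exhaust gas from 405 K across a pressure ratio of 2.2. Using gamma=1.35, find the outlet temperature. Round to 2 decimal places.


T_out = T_in * (1 - eta * (1 - PR^(-(gamma-1)/gamma)))
Exponent = -(1.35-1)/1.35 = -0.25925926
PR^exp = 2.2^(-0.25925926) = 0.81512413
Factor = 1 - 0.87*(1 - 0.81512413) = 0.83915799
T_out = 405 * 0.83915799 = 339.86 K


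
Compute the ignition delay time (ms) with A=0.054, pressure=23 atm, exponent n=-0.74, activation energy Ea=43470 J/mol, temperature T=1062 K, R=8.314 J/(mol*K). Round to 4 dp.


tau = A * P^n * exp(Ea/(R*T))
P^n = 23^(-0.74) = 0.09824748
Ea/(R*T) = 43470/(8.314*1062) = 4.923286
exp(Ea/(R*T)) = 137.453604
tau = 0.054 * 0.09824748 * 137.453604 = 0.7292 ms


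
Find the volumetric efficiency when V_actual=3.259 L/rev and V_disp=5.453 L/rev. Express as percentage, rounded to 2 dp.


eta_v = (V_actual / V_disp) * 100
Ratio = 3.259 / 5.453 = 0.5977
eta_v = 0.5977 * 100 = 59.77%


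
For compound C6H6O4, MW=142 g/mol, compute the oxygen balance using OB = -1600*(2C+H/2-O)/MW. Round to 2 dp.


OB = -1600 * (2C + H/2 - O) / MW
Inner = 2*6 + 6/2 - 4 = 11.00
OB = -1600 * 11.00 / 142 = -123.94%


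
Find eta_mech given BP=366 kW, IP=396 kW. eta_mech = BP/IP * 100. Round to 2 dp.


eta_mech = (BP / IP) * 100
Ratio = 366 / 396 = 0.9242
eta_mech = 0.9242 * 100 = 92.42%


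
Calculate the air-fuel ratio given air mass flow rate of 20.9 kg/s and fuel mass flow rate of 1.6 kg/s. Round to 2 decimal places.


AFR = m_air / m_fuel
AFR = 20.9 / 1.6 = 13.06


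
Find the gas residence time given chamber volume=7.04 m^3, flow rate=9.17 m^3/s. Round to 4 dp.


tau = V / Q_flow
tau = 7.04 / 9.17 = 0.7677 s


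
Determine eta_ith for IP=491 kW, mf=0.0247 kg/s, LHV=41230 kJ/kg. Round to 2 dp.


eta_ith = (IP / (mf * LHV)) * 100
Denominator = 0.0247 * 41230 = 1018.3810 kW
eta_ith = (491 / 1018.3810) * 100 = 48.21%


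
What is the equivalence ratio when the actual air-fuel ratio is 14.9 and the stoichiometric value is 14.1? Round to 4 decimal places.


phi = AFR_stoich / AFR_actual
phi = 14.1 / 14.9 = 0.9463


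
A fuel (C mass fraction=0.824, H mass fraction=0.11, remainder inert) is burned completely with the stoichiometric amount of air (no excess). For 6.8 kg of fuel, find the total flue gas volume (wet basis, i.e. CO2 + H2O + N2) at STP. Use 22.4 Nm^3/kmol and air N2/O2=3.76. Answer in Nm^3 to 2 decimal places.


Per kg fuel: CO2 = (C/12 kmol)*22.4 = (0.824/12)*22.4 = 1.53813 Nm^3
Per kg fuel: H2O = (H/2 kmol)*22.4 = (0.11/2)*22.4 = 1.23200 Nm^3
O2 needed per kg fuel = C/12 + H/4 = 0.824/12 + 0.11/4 = 0.09616667 kmol
Per kg fuel: N2 = O2*3.76*22.4 = 0.09616667*3.76*22.4 = 8.09954 Nm^3
Total per kg = 1.53813 + 1.23200 + 8.09954 = 10.86967 Nm^3
Total = 10.86967 * 6.8 = 73.91 Nm^3


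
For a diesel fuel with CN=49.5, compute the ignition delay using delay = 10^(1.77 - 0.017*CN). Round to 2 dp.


delay = 10^(1.77 - 0.017*CN)
Exponent = 1.77 - 0.017*49.5 = 0.9285
delay = 10^0.9285 = 8.48 ms


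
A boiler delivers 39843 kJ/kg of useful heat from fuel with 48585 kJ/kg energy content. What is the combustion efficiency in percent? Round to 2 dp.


Efficiency = (Q_useful / Q_fuel) * 100
Efficiency = (39843 / 48585) * 100
Efficiency = 0.8201 * 100 = 82.01%


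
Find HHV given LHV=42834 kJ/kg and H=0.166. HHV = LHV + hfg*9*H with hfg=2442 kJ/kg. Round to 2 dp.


HHV = LHV + hfg * 9 * H
Water addition = 2442 * 9 * 0.166 = 3648.348 kJ/kg
HHV = 42834 + 3648.348 = 46482.35 kJ/kg


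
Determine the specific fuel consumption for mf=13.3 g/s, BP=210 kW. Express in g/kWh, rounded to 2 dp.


SFC = (mf / BP) * 3600
Rate = 13.3 / 210 = 0.063333 g/(s*kW)
SFC = 0.063333 * 3600 = 228.00 g/kWh


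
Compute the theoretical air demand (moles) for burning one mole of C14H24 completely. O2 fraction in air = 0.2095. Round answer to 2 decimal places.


Balanced combustion: C14H24 + 20 O2 -> 14 CO2 + 12 H2O
O2 needed = C + H/4 = 14 + 24/4 = 20.00 moles
Air moles = O2 / 0.2095 = 20.00 / 0.2095 = 95.47 moles air


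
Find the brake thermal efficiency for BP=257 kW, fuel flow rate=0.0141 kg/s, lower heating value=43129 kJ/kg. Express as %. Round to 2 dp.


eta_BTE = (BP / (mf * LHV)) * 100
Denominator = 0.0141 * 43129 = 608.1189 kW
eta_BTE = (257 / 608.1189) * 100 = 42.26%


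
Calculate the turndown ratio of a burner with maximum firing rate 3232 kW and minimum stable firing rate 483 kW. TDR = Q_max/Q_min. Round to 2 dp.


TDR = Q_max / Q_min
TDR = 3232 / 483 = 6.69


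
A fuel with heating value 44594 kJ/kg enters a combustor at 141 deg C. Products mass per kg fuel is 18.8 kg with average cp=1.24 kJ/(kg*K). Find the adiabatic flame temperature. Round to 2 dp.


T_ad = T_in + Hc / (m_p * cp)
Denominator = 18.8 * 1.24 = 23.3120
Temperature rise = 44594 / 23.3120 = 1912.92 K
T_ad = 141 + 1912.92 = 2053.92 deg C


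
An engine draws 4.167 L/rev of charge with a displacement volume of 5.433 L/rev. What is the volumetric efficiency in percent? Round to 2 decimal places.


eta_v = (V_actual / V_disp) * 100
Ratio = 4.167 / 5.433 = 0.7670
eta_v = 0.7670 * 100 = 76.70%


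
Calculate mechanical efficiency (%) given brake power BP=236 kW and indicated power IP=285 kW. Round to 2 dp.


eta_mech = (BP / IP) * 100
Ratio = 236 / 285 = 0.8281
eta_mech = 0.8281 * 100 = 82.81%


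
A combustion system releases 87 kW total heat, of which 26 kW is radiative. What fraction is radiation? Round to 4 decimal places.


f_rad = Q_rad / Q_total
f_rad = 26 / 87 = 0.2989


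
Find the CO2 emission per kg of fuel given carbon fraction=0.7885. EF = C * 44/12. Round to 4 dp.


EF = C_frac * (M_CO2 / M_C)
EF = 0.7885 * (44/12)
EF = 0.7885 * 3.666667 = 2.8912 kg_CO2/kg_fuel


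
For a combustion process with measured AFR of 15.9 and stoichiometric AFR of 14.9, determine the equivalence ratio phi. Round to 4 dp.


phi = AFR_stoich / AFR_actual
phi = 14.9 / 15.9 = 0.9371


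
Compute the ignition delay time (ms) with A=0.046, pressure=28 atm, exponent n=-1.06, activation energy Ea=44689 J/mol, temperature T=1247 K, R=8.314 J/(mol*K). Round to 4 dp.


tau = A * P^n * exp(Ea/(R*T))
P^n = 28^(-1.06) = 0.02924236
Ea/(R*T) = 44689/(8.314*1247) = 4.310465
exp(Ea/(R*T)) = 74.475141
tau = 0.046 * 0.02924236 * 74.475141 = 0.1002 ms


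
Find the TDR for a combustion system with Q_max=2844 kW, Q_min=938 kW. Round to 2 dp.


TDR = Q_max / Q_min
TDR = 2844 / 938 = 3.03


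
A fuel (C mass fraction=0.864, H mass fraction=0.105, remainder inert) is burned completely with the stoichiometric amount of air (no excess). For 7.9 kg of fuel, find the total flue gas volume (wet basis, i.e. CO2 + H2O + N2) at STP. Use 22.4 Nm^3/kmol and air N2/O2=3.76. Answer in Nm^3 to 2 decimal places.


Per kg fuel: CO2 = (C/12 kmol)*22.4 = (0.864/12)*22.4 = 1.61280 Nm^3
Per kg fuel: H2O = (H/2 kmol)*22.4 = (0.105/2)*22.4 = 1.17600 Nm^3
O2 needed per kg fuel = C/12 + H/4 = 0.864/12 + 0.105/4 = 0.09825000 kmol
Per kg fuel: N2 = O2*3.76*22.4 = 0.09825000*3.76*22.4 = 8.27501 Nm^3
Total per kg = 1.61280 + 1.17600 + 8.27501 = 11.06381 Nm^3
Total = 11.06381 * 7.9 = 87.40 Nm^3


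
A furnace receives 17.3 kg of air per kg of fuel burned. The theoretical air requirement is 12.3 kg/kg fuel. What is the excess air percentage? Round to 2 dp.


Excess air = actual - stoichiometric = 17.3 - 12.3 = 5.00 kg/kg fuel
Excess air % = (excess / stoich) * 100 = (5.00 / 12.3) * 100 = 40.65%


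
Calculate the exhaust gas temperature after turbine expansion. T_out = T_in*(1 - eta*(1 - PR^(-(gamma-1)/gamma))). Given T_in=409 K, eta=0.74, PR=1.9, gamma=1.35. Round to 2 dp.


T_out = T_in * (1 - eta * (1 - PR^(-(gamma-1)/gamma)))
Exponent = -(1.35-1)/1.35 = -0.25925926
PR^exp = 1.9^(-0.25925926) = 0.84670193
Factor = 1 - 0.74*(1 - 0.84670193) = 0.88655943
T_out = 409 * 0.88655943 = 362.60 K


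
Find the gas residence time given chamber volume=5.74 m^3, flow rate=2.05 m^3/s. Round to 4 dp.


tau = V / Q_flow
tau = 5.74 / 2.05 = 2.8000 s


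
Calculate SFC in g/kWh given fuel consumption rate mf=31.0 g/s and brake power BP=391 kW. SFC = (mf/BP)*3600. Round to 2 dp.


SFC = (mf / BP) * 3600
Rate = 31.0 / 391 = 0.079284 g/(s*kW)
SFC = 0.079284 * 3600 = 285.42 g/kWh


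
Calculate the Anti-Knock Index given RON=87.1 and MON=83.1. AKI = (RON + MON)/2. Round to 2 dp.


AKI = (RON + MON) / 2
AKI = (87.1 + 83.1) / 2
AKI = 170.2 / 2 = 85.10


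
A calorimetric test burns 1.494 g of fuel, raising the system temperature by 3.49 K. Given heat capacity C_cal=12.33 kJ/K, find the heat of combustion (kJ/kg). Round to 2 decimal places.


Hc = C_cal * delta_T / m_fuel
Q_released = 12.33 * 3.49 = 43.0317 kJ
m_fuel = 1.494 g = 1.494/1000 kg = 0.001494 kg
Hc = 43.0317 / 0.001494 = 28803.01 kJ/kg


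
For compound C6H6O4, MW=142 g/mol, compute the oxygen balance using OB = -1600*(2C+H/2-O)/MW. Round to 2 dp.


OB = -1600 * (2C + H/2 - O) / MW
Inner = 2*6 + 6/2 - 4 = 11.00
OB = -1600 * 11.00 / 142 = -123.94%


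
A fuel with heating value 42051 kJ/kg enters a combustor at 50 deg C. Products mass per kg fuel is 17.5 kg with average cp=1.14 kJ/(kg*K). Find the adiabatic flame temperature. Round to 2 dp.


T_ad = T_in + Hc / (m_p * cp)
Denominator = 17.5 * 1.14 = 19.9500
Temperature rise = 42051 / 19.9500 = 2107.82 K
T_ad = 50 + 2107.82 = 2157.82 deg C


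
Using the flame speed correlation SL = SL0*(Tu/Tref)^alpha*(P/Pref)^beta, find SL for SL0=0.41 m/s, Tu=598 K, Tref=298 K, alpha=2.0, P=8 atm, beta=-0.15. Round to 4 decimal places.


SL = SL0 * (Tu/Tref)^alpha * (P/Pref)^beta
T ratio = 598/298 = 2.00671141
(T ratio)^alpha = 2.00671141^2.0 = 4.026891
(P/Pref)^beta = 8^(-0.15) = 0.732043
SL = 0.41 * 4.026891 * 0.732043 = 1.2086 m/s


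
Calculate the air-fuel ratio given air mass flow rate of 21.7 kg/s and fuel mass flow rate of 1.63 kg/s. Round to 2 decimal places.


AFR = m_air / m_fuel
AFR = 21.7 / 1.63 = 13.31


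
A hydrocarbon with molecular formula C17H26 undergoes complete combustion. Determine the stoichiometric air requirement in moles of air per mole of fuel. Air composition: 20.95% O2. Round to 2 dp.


Balanced combustion: C17H26 + 23.5 O2 -> 17 CO2 + 13 H2O
O2 needed = C + H/4 = 17 + 26/4 = 23.50 moles
Air moles = O2 / 0.2095 = 23.50 / 0.2095 = 112.17 moles air


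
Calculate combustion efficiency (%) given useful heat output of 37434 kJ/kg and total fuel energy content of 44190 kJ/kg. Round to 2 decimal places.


Efficiency = (Q_useful / Q_fuel) * 100
Efficiency = (37434 / 44190) * 100
Efficiency = 0.8471 * 100 = 84.71%


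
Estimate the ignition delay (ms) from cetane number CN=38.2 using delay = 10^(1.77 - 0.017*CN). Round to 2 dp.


delay = 10^(1.77 - 0.017*CN)
Exponent = 1.77 - 0.017*38.2 = 1.1206
delay = 10^1.1206 = 13.20 ms


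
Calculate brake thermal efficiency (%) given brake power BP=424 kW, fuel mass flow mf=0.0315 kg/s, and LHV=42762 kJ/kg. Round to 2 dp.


eta_BTE = (BP / (mf * LHV)) * 100
Denominator = 0.0315 * 42762 = 1347.0030 kW
eta_BTE = (424 / 1347.0030) * 100 = 31.48%


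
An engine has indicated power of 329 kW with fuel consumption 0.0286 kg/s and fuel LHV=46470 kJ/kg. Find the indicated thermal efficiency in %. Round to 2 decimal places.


eta_ith = (IP / (mf * LHV)) * 100
Denominator = 0.0286 * 46470 = 1329.0420 kW
eta_ith = (329 / 1329.0420) * 100 = 24.75%


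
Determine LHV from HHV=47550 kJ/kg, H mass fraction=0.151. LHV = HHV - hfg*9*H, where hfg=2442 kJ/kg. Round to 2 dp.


LHV = HHV - hfg * 9 * H
Water correction = 2442 * 9 * 0.151 = 3318.678 kJ/kg
LHV = 47550 - 3318.678 = 44231.32 kJ/kg


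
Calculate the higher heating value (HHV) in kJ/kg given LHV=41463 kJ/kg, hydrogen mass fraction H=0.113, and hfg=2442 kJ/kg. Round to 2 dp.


HHV = LHV + hfg * 9 * H
Water addition = 2442 * 9 * 0.113 = 2483.514 kJ/kg
HHV = 41463 + 2483.514 = 43946.51 kJ/kg


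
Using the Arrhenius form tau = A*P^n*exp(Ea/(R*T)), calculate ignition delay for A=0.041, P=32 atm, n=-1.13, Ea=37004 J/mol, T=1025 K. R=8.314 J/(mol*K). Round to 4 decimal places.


tau = A * P^n * exp(Ea/(R*T))
P^n = 32^(-1.13) = 0.01991501
Ea/(R*T) = 37004/(8.314*1025) = 4.342250
exp(Ea/(R*T)) = 76.880297
tau = 0.041 * 0.01991501 * 76.880297 = 0.0628 ms


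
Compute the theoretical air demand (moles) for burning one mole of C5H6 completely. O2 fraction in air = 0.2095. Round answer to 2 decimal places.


Balanced combustion: C5H6 + 6.5 O2 -> 5 CO2 + 3 H2O
O2 needed = C + H/4 = 5 + 6/4 = 6.50 moles
Air moles = O2 / 0.2095 = 6.50 / 0.2095 = 31.03 moles air


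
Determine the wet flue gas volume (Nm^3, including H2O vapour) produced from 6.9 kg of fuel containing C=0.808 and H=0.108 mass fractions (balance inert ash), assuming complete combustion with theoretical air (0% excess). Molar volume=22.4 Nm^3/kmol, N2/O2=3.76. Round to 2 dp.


Per kg fuel: CO2 = (C/12 kmol)*22.4 = (0.808/12)*22.4 = 1.50827 Nm^3
Per kg fuel: H2O = (H/2 kmol)*22.4 = (0.108/2)*22.4 = 1.20960 Nm^3
O2 needed per kg fuel = C/12 + H/4 = 0.808/12 + 0.108/4 = 0.09433333 kmol
Per kg fuel: N2 = O2*3.76*22.4 = 0.09433333*3.76*22.4 = 7.94513 Nm^3
Total per kg = 1.50827 + 1.20960 + 7.94513 = 10.66300 Nm^3
Total = 10.66300 * 6.9 = 73.57 Nm^3


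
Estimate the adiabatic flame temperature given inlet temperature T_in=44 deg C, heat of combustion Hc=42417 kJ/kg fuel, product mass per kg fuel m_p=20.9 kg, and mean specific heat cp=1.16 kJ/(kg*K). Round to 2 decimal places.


T_ad = T_in + Hc / (m_p * cp)
Denominator = 20.9 * 1.16 = 24.2440
Temperature rise = 42417 / 24.2440 = 1749.59 K
T_ad = 44 + 1749.59 = 1793.59 deg C


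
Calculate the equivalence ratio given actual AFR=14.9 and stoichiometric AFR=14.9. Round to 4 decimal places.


phi = AFR_stoich / AFR_actual
phi = 14.9 / 14.9 = 1.0000


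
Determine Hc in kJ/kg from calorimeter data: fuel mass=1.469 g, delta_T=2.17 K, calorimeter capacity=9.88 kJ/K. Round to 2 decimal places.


Hc = C_cal * delta_T / m_fuel
Q_released = 9.88 * 2.17 = 21.4396 kJ
m_fuel = 1.469 g = 1.469/1000 kg = 0.001469 kg
Hc = 21.4396 / 0.001469 = 14594.69 kJ/kg


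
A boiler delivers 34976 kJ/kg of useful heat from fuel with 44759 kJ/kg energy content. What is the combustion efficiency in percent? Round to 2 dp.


Efficiency = (Q_useful / Q_fuel) * 100
Efficiency = (34976 / 44759) * 100
Efficiency = 0.7814 * 100 = 78.14%


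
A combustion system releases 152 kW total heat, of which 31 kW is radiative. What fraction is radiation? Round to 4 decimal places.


f_rad = Q_rad / Q_total
f_rad = 31 / 152 = 0.2039


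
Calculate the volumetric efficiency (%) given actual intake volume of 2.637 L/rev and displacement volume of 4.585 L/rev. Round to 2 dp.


eta_v = (V_actual / V_disp) * 100
Ratio = 2.637 / 4.585 = 0.5751
eta_v = 0.5751 * 100 = 57.51%


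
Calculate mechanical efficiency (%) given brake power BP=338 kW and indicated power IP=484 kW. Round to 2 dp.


eta_mech = (BP / IP) * 100
Ratio = 338 / 484 = 0.6983
eta_mech = 0.6983 * 100 = 69.83%


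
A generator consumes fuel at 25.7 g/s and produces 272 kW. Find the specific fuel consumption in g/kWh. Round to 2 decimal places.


SFC = (mf / BP) * 3600
Rate = 25.7 / 272 = 0.094485 g/(s*kW)
SFC = 0.094485 * 3600 = 340.15 g/kWh


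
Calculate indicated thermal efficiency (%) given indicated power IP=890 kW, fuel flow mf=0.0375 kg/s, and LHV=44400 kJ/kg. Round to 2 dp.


eta_ith = (IP / (mf * LHV)) * 100
Denominator = 0.0375 * 44400 = 1665.0000 kW
eta_ith = (890 / 1665.0000) * 100 = 53.45%


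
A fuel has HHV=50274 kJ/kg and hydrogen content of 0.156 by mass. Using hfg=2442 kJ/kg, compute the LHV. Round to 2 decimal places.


LHV = HHV - hfg * 9 * H
Water correction = 2442 * 9 * 0.156 = 3428.568 kJ/kg
LHV = 50274 - 3428.568 = 46845.43 kJ/kg


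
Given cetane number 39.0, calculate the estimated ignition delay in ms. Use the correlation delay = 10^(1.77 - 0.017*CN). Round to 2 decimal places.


delay = 10^(1.77 - 0.017*CN)
Exponent = 1.77 - 0.017*39.0 = 1.1070
delay = 10^1.1070 = 12.79 ms


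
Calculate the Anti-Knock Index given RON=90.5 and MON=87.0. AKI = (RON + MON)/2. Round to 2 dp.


AKI = (RON + MON) / 2
AKI = (90.5 + 87.0) / 2
AKI = 177.5 / 2 = 88.75


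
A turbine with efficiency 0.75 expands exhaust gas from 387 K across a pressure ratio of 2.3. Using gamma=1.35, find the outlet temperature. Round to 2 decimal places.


T_out = T_in * (1 - eta * (1 - PR^(-(gamma-1)/gamma)))
Exponent = -(1.35-1)/1.35 = -0.25925926
PR^exp = 2.3^(-0.25925926) = 0.80578413
Factor = 1 - 0.75*(1 - 0.80578413) = 0.85433810
T_out = 387 * 0.85433810 = 330.63 K


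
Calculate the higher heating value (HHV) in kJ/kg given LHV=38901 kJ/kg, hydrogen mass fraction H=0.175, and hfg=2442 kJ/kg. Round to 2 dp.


HHV = LHV + hfg * 9 * H
Water addition = 2442 * 9 * 0.175 = 3846.150 kJ/kg
HHV = 38901 + 3846.150 = 42747.15 kJ/kg


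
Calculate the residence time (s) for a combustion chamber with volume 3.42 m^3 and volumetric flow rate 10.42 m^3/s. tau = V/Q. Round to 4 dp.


tau = V / Q_flow
tau = 3.42 / 10.42 = 0.3282 s


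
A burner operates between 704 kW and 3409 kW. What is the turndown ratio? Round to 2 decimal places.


TDR = Q_max / Q_min
TDR = 3409 / 704 = 4.84


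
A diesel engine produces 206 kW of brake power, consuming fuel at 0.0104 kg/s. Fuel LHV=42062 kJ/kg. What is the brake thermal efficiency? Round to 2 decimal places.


eta_BTE = (BP / (mf * LHV)) * 100
Denominator = 0.0104 * 42062 = 437.4448 kW
eta_BTE = (206 / 437.4448) * 100 = 47.09%


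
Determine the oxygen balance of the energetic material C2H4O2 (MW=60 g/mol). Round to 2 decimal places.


OB = -1600 * (2C + H/2 - O) / MW
Inner = 2*2 + 4/2 - 2 = 4.00
OB = -1600 * 4.00 / 60 = -106.67%


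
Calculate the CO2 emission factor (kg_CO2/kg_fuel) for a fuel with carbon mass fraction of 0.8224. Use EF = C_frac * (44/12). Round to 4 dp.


EF = C_frac * (M_CO2 / M_C)
EF = 0.8224 * (44/12)
EF = 0.8224 * 3.666667 = 3.0155 kg_CO2/kg_fuel


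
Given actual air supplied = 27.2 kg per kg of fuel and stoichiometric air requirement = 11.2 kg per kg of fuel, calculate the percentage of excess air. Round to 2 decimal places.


Excess air = actual - stoichiometric = 27.2 - 11.2 = 16.00 kg/kg fuel
Excess air % = (excess / stoich) * 100 = (16.00 / 11.2) * 100 = 142.86%


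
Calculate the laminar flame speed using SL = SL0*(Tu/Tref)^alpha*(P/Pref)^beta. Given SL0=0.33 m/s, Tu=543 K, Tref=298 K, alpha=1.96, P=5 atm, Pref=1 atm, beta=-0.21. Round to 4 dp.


SL = SL0 * (Tu/Tref)^alpha * (P/Pref)^beta
T ratio = 543/298 = 1.82214765
(T ratio)^alpha = 1.82214765^1.96 = 3.241483
(P/Pref)^beta = 5^(-0.21) = 0.713208
SL = 0.33 * 3.241483 * 0.713208 = 0.7629 m/s


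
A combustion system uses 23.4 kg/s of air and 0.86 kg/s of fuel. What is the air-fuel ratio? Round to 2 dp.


AFR = m_air / m_fuel
AFR = 23.4 / 0.86 = 27.21


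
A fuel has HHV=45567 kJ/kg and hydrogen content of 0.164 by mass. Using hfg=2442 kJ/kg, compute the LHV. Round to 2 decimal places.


LHV = HHV - hfg * 9 * H
Water correction = 2442 * 9 * 0.164 = 3604.392 kJ/kg
LHV = 45567 - 3604.392 = 41962.61 kJ/kg


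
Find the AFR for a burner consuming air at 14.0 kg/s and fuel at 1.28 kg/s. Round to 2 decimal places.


AFR = m_air / m_fuel
AFR = 14.0 / 1.28 = 10.94


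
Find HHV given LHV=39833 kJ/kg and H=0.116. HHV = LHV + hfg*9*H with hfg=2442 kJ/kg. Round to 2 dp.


HHV = LHV + hfg * 9 * H
Water addition = 2442 * 9 * 0.116 = 2549.448 kJ/kg
HHV = 39833 + 2549.448 = 42382.45 kJ/kg


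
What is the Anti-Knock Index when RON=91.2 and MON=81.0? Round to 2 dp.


AKI = (RON + MON) / 2
AKI = (91.2 + 81.0) / 2
AKI = 172.2 / 2 = 86.10


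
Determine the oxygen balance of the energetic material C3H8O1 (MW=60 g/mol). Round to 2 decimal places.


OB = -1600 * (2C + H/2 - O) / MW
Inner = 2*3 + 8/2 - 1 = 9.00
OB = -1600 * 9.00 / 60 = -240.00%


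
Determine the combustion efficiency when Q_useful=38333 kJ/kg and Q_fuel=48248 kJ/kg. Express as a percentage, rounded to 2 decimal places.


Efficiency = (Q_useful / Q_fuel) * 100
Efficiency = (38333 / 48248) * 100
Efficiency = 0.7945 * 100 = 79.45%


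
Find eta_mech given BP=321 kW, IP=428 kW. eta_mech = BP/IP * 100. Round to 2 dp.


eta_mech = (BP / IP) * 100
Ratio = 321 / 428 = 0.7500
eta_mech = 0.7500 * 100 = 75.00%


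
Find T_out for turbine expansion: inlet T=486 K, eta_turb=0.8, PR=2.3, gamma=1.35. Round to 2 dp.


T_out = T_in * (1 - eta * (1 - PR^(-(gamma-1)/gamma)))
Exponent = -(1.35-1)/1.35 = -0.25925926
PR^exp = 2.3^(-0.25925926) = 0.80578413
Factor = 1 - 0.8*(1 - 0.80578413) = 0.84462730
T_out = 486 * 0.84462730 = 410.49 K


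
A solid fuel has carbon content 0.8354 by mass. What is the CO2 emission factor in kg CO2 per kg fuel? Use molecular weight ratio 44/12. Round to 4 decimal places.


EF = C_frac * (M_CO2 / M_C)
EF = 0.8354 * (44/12)
EF = 0.8354 * 3.666667 = 3.0631 kg_CO2/kg_fuel


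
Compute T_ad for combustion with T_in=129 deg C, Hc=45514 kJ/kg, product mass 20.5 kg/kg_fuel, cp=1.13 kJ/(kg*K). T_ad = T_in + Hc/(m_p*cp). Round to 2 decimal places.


T_ad = T_in + Hc / (m_p * cp)
Denominator = 20.5 * 1.13 = 23.1650
Temperature rise = 45514 / 23.1650 = 1964.77 K
T_ad = 129 + 1964.77 = 2093.77 deg C


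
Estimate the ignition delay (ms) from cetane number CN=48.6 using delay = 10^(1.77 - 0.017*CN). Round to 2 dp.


delay = 10^(1.77 - 0.017*CN)
Exponent = 1.77 - 0.017*48.6 = 0.9438
delay = 10^0.9438 = 8.79 ms


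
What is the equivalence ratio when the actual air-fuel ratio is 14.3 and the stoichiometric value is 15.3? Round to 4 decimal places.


phi = AFR_stoich / AFR_actual
phi = 15.3 / 14.3 = 1.0699


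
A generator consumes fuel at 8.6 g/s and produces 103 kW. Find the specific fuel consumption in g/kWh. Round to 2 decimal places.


SFC = (mf / BP) * 3600
Rate = 8.6 / 103 = 0.083495 g/(s*kW)
SFC = 0.083495 * 3600 = 300.58 g/kWh


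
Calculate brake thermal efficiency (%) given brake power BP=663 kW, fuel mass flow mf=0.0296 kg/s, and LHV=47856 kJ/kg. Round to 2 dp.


eta_BTE = (BP / (mf * LHV)) * 100
Denominator = 0.0296 * 47856 = 1416.5376 kW
eta_BTE = (663 / 1416.5376) * 100 = 46.80%


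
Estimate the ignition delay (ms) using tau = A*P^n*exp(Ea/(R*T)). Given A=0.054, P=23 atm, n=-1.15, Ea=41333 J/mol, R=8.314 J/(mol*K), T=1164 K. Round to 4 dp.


tau = A * P^n * exp(Ea/(R*T))
P^n = 23^(-1.15) = 0.02716521
Ea/(R*T) = 41333/(8.314*1164) = 4.271043
exp(Ea/(R*T)) = 71.596260
tau = 0.054 * 0.02716521 * 71.596260 = 0.1050 ms


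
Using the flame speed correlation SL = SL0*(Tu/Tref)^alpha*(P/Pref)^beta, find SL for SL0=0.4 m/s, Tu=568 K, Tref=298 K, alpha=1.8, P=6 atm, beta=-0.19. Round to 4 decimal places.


SL = SL0 * (Tu/Tref)^alpha * (P/Pref)^beta
T ratio = 568/298 = 1.90604027
(T ratio)^alpha = 1.90604027^1.8 = 3.193285
(P/Pref)^beta = 6^(-0.19) = 0.711461
SL = 0.4 * 3.193285 * 0.711461 = 0.9088 m/s


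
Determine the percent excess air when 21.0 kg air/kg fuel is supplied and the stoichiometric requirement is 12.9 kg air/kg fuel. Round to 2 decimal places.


Excess air = actual - stoichiometric = 21.0 - 12.9 = 8.10 kg/kg fuel
Excess air % = (excess / stoich) * 100 = (8.10 / 12.9) * 100 = 62.79%


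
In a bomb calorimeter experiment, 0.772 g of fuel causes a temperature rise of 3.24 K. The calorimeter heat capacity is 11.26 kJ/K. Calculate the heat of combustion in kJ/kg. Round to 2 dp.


Hc = C_cal * delta_T / m_fuel
Q_released = 11.26 * 3.24 = 36.4824 kJ
m_fuel = 0.772 g = 0.772/1000 kg = 0.000772 kg
Hc = 36.4824 / 0.000772 = 47256.99 kJ/kg


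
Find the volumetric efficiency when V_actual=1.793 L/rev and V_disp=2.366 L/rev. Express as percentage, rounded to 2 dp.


eta_v = (V_actual / V_disp) * 100
Ratio = 1.793 / 2.366 = 0.7578
eta_v = 0.7578 * 100 = 75.78%


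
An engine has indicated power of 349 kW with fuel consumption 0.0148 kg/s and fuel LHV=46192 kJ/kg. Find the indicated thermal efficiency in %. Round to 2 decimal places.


eta_ith = (IP / (mf * LHV)) * 100
Denominator = 0.0148 * 46192 = 683.6416 kW
eta_ith = (349 / 683.6416) * 100 = 51.05%


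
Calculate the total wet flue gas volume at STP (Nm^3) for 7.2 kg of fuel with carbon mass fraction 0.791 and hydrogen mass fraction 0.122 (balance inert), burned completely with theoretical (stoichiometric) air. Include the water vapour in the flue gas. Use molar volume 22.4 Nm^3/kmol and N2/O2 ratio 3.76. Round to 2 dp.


Per kg fuel: CO2 = (C/12 kmol)*22.4 = (0.791/12)*22.4 = 1.47653 Nm^3
Per kg fuel: H2O = (H/2 kmol)*22.4 = (0.122/2)*22.4 = 1.36640 Nm^3
O2 needed per kg fuel = C/12 + H/4 = 0.791/12 + 0.122/4 = 0.09641667 kmol
Per kg fuel: N2 = O2*3.76*22.4 = 0.09641667*3.76*22.4 = 8.12060 Nm^3
Total per kg = 1.47653 + 1.36640 + 8.12060 = 10.96353 Nm^3
Total = 10.96353 * 7.2 = 78.94 Nm^3


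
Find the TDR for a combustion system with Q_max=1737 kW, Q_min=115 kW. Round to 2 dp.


TDR = Q_max / Q_min
TDR = 1737 / 115 = 15.10


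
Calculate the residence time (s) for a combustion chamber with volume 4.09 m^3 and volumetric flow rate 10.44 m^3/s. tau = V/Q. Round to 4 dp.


tau = V / Q_flow
tau = 4.09 / 10.44 = 0.3918 s


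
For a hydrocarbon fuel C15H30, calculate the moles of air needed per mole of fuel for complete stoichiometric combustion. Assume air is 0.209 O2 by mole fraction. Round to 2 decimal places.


Balanced combustion: C15H30 + 22.5 O2 -> 15 CO2 + 15 H2O
O2 needed = C + H/4 = 15 + 30/4 = 22.50 moles
Air moles = O2 / 0.209 = 22.50 / 0.209 = 107.66 moles air


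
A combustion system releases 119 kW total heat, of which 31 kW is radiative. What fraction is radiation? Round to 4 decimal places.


f_rad = Q_rad / Q_total
f_rad = 31 / 119 = 0.2605


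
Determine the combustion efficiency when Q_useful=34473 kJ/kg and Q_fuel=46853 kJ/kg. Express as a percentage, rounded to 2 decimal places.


Efficiency = (Q_useful / Q_fuel) * 100
Efficiency = (34473 / 46853) * 100
Efficiency = 0.7358 * 100 = 73.58%


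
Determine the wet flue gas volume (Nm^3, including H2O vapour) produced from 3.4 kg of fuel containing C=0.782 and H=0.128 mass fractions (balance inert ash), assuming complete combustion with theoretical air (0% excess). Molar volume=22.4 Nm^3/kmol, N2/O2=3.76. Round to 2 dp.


Per kg fuel: CO2 = (C/12 kmol)*22.4 = (0.782/12)*22.4 = 1.45973 Nm^3
Per kg fuel: H2O = (H/2 kmol)*22.4 = (0.128/2)*22.4 = 1.43360 Nm^3
O2 needed per kg fuel = C/12 + H/4 = 0.782/12 + 0.128/4 = 0.09716667 kmol
Per kg fuel: N2 = O2*3.76*22.4 = 0.09716667*3.76*22.4 = 8.18377 Nm^3
Total per kg = 1.45973 + 1.43360 + 8.18377 = 11.07710 Nm^3
Total = 11.07710 * 3.4 = 37.66 Nm^3


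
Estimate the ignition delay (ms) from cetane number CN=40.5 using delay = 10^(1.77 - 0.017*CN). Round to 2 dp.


delay = 10^(1.77 - 0.017*CN)
Exponent = 1.77 - 0.017*40.5 = 1.0815
delay = 10^1.0815 = 12.06 ms


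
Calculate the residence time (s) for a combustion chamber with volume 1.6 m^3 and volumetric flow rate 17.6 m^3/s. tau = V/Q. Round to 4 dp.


tau = V / Q_flow
tau = 1.6 / 17.6 = 0.0909 s


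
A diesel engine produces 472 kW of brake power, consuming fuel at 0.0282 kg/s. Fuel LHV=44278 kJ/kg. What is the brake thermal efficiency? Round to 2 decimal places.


eta_BTE = (BP / (mf * LHV)) * 100
Denominator = 0.0282 * 44278 = 1248.6396 kW
eta_BTE = (472 / 1248.6396) * 100 = 37.80%


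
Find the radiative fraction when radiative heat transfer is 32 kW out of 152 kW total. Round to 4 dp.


f_rad = Q_rad / Q_total
f_rad = 32 / 152 = 0.2105


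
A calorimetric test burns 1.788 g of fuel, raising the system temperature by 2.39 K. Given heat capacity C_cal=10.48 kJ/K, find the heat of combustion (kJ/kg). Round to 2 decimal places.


Hc = C_cal * delta_T / m_fuel
Q_released = 10.48 * 2.39 = 25.0472 kJ
m_fuel = 1.788 g = 1.788/1000 kg = 0.001788 kg
Hc = 25.0472 / 0.001788 = 14008.50 kJ/kg


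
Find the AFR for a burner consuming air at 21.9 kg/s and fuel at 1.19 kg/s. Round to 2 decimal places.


AFR = m_air / m_fuel
AFR = 21.9 / 1.19 = 18.40


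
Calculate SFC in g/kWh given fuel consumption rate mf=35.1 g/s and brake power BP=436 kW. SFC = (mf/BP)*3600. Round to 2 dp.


SFC = (mf / BP) * 3600
Rate = 35.1 / 436 = 0.080505 g/(s*kW)
SFC = 0.080505 * 3600 = 289.82 g/kWh


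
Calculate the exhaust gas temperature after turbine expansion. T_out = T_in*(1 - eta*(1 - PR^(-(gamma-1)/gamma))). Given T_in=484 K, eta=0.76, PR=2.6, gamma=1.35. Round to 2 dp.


T_out = T_in * (1 - eta * (1 - PR^(-(gamma-1)/gamma)))
Exponent = -(1.35-1)/1.35 = -0.25925926
PR^exp = 2.6^(-0.25925926) = 0.78057442
Factor = 1 - 0.76*(1 - 0.78057442) = 0.83323656
T_out = 484 * 0.83323656 = 403.29 K


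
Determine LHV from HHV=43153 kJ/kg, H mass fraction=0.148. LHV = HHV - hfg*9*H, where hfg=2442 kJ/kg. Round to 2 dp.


LHV = HHV - hfg * 9 * H
Water correction = 2442 * 9 * 0.148 = 3252.744 kJ/kg
LHV = 43153 - 3252.744 = 39900.26 kJ/kg


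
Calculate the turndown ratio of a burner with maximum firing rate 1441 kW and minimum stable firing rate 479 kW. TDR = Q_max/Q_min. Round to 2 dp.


TDR = Q_max / Q_min
TDR = 1441 / 479 = 3.01


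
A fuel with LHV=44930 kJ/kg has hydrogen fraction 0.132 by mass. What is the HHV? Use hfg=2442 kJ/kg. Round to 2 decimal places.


HHV = LHV + hfg * 9 * H
Water addition = 2442 * 9 * 0.132 = 2901.096 kJ/kg
HHV = 44930 + 2901.096 = 47831.10 kJ/kg


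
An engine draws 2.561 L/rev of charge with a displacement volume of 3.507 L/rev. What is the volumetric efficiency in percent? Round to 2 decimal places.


eta_v = (V_actual / V_disp) * 100
Ratio = 2.561 / 3.507 = 0.7303
eta_v = 0.7303 * 100 = 73.03%


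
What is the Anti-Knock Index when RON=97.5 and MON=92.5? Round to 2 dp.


AKI = (RON + MON) / 2
AKI = (97.5 + 92.5) / 2
AKI = 190.0 / 2 = 95.00


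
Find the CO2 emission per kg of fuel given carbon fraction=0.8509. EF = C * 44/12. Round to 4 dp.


EF = C_frac * (M_CO2 / M_C)
EF = 0.8509 * (44/12)
EF = 0.8509 * 3.666667 = 3.1200 kg_CO2/kg_fuel


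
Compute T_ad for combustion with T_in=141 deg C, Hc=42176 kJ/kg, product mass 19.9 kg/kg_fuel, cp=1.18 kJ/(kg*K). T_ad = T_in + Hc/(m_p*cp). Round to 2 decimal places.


T_ad = T_in + Hc / (m_p * cp)
Denominator = 19.9 * 1.18 = 23.4820
Temperature rise = 42176 / 23.4820 = 1796.10 K
T_ad = 141 + 1796.10 = 1937.10 deg C


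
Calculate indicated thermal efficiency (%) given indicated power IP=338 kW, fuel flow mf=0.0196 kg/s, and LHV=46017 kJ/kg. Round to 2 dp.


eta_ith = (IP / (mf * LHV)) * 100
Denominator = 0.0196 * 46017 = 901.9332 kW
eta_ith = (338 / 901.9332) * 100 = 37.48%


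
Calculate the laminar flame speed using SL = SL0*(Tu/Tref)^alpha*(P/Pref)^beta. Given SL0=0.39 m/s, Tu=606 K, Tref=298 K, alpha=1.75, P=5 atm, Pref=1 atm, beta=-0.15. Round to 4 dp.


SL = SL0 * (Tu/Tref)^alpha * (P/Pref)^beta
T ratio = 606/298 = 2.03355705
(T ratio)^alpha = 2.03355705^1.75 = 3.462969
(P/Pref)^beta = 5^(-0.15) = 0.785515
SL = 0.39 * 3.462969 * 0.785515 = 1.0609 m/s


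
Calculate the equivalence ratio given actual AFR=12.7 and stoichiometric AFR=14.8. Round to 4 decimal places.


phi = AFR_stoich / AFR_actual
phi = 14.8 / 12.7 = 1.1654


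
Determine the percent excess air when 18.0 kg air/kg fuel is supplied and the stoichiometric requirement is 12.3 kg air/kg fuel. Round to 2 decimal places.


Excess air = actual - stoichiometric = 18.0 - 12.3 = 5.70 kg/kg fuel
Excess air % = (excess / stoich) * 100 = (5.70 / 12.3) * 100 = 46.34%


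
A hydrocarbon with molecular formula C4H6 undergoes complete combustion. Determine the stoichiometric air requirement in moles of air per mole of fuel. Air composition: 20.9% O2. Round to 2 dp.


Balanced combustion: C4H6 + 5.5 O2 -> 4 CO2 + 3 H2O
O2 needed = C + H/4 = 4 + 6/4 = 5.50 moles
Air moles = O2 / 0.209 = 5.50 / 0.209 = 26.32 moles air
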